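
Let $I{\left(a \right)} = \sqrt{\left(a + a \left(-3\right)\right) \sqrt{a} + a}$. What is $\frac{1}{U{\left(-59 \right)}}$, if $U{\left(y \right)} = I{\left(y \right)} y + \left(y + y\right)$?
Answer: $- \frac{1}{118 + 59 \sqrt{59} \sqrt{-1 + 2 i \sqrt{59}}} \approx -0.0003852 + 0.00037472 i$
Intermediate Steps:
$I{\left(a \right)} = \sqrt{a - 2 a^{\frac{3}{2}}}$ ($I{\left(a \right)} = \sqrt{\left(a - 3 a\right) \sqrt{a} + a} = \sqrt{- 2 a \sqrt{a} + a} = \sqrt{- 2 a^{\frac{3}{2}} + a} = \sqrt{a - 2 a^{\frac{3}{2}}}$)
$U{\left(y \right)} = 2 y + y \sqrt{y - 2 y^{\frac{3}{2}}}$ ($U{\left(y \right)} = \sqrt{y - 2 y^{\frac{3}{2}}} y + \left(y + y\right) = y \sqrt{y - 2 y^{\frac{3}{2}}} + 2 y = 2 y + y \sqrt{y - 2 y^{\frac{3}{2}}}$)
$\frac{1}{U{\left(-59 \right)}} = \frac{1}{\left(-59\right) \left(2 + \sqrt{-59 - 2 \left(-59\right)^{\frac{3}{2}}}\right)} = \frac{1}{\left(-59\right) \left(2 + \sqrt{-59 - 2 \left(- 59 i \sqrt{59}\right)}\right)} = \frac{1}{\left(-59\right) \left(2 + \sqrt{-59 + 118 i \sqrt{59}}\right)} = \frac{1}{-118 - 59 \sqrt{-59 + 118 i \sqrt{59}}}$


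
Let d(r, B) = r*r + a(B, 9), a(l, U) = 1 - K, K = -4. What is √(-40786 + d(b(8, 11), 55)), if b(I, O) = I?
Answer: I*√40717 ≈ 201.78*I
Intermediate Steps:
a(l, U) = 5 (a(l, U) = 1 - 1*(-4) = 1 + 4 = 5)
d(r, B) = 5 + r² (d(r, B) = r*r + 5 = r² + 5 = 5 + r²)
√(-40786 + d(b(8, 11), 55)) = √(-40786 + (5 + 8²)) = √(-40786 + (5 + 64)) = √(-40786 + 69) = √(-40717) = I*√40717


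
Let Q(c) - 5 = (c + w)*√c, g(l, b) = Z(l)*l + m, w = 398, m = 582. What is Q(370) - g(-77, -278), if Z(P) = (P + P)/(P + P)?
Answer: -500 + 768*√370 ≈ 14273.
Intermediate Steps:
Z(P) = 1 (Z(P) = (2*P)/((2*P)) = (2*P)*(1/(2*P)) = 1)
g(l, b) = 582 + l (g(l, b) = 1*l + 582 = l + 582 = 582 + l)
Q(c) = 5 + √c*(398 + c) (Q(c) = 5 + (c + 398)*√c = 5 + (398 + c)*√c = 5 + √c*(398 + c))
Q(370) - g(-77, -278) = (5 + 370^(3/2) + 398*√370) - (582 - 77) = (5 + 370*√370 + 398*√370) - 1*505 = (5 + 768*√370) - 505 = -500 + 768*√370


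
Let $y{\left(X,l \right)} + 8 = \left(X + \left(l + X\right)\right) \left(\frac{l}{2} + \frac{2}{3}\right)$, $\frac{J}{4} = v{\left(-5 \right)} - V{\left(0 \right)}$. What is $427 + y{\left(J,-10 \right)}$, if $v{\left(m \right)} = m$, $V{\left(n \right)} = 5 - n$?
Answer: $809$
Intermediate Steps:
$J = -40$ ($J = 4 \left(-5 - \left(5 - 0\right)\right) = 4 \left(-5 - \left(5 + 0\right)\right) = 4 \left(-5 - 5\right) = 4 \left(-10\right) = -40$)
$y{\left(X,l \right)} = -8 + \left(\frac{2}{3} + \frac{l}{2}\right) \left(l + 2 X\right)$ ($y{\left(X,l \right)} = -8 + \left(X + \left(l + X\right)\right) \left(\frac{l}{2} + \frac{2}{3}\right) = -8 + \left(X + \left(X + l\right)\right) \left(l \frac{1}{2} + 2 \cdot \frac{1}{3}\right) = -8 + \left(l + 2 X\right) \left(\frac{l}{2} + \frac{2}{3}\right) = -8 + \left(l + 2 X\right) \left(\frac{2}{3} + \frac{l}{2}\right) = -8 + \left(\frac{2}{3} + \frac{l}{2}\right) \left(l + 2 X\right)$)
$427 + y{\left(J,-10 \right)} = 427 + \left(-8 + \frac{\left(-10\right)^{2}}{2} + \frac{2}{3} \left(-10\right) + \frac{4}{3} \left(-40\right) - -400\right) = 427 - -382 = 427 + 382 = 809$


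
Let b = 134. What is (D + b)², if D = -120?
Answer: 196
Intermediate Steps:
(D + b)² = (-120 + 134)² = 14² = 196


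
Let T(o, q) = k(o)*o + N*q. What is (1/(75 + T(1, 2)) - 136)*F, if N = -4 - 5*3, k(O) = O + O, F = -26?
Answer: 10606/3 ≈ 3535.3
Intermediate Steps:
k(O) = 2*O
N = -19 (N = -4 - 15 = -19)
T(o, q) = -19*q + 2*o**2 (T(o, q) = (2*o)*o - 19*q = 2*o**2 - 19*q = -19*q + 2*o**2)
(1/(75 + T(1, 2)) - 136)*F = (1/(75 + (-19*2 + 2*1**2)) - 136)*(-26) = (1/(75 + (-38 + 2*1)) - 136)*(-26) = (1/(75 + (-38 + 2)) - 136)*(-26) = (1/(75 - 36) - 136)*(-26) = (1/39 - 136)*(-26) = -5303/39*(-26) = 10606/3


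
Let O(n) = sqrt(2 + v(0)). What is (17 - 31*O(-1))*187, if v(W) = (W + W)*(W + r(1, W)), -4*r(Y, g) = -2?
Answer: 3179 - 5797*sqrt(2) ≈ -5019.2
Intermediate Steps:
r(Y, g) = 1/2 (r(Y, g) = -1/4*(-2) = 1/2)
v(W) = 2*W*(1/2 + W) (v(W) = (W + W)*(W + 1/2) = (2*W)*(1/2 + W) = 2*W*(1/2 + W))
O(n) = sqrt(2) (O(n) = sqrt(2 + 0*(1 + 2*0)) = sqrt(2 + 0*(1 + 0)) = sqrt(2 + 0*1) = sqrt(2 + 0) = sqrt(2))
(17 - 31*O(-1))*187 = (17 - 31*sqrt(2))*187 = 3179 - 5797*sqrt(2)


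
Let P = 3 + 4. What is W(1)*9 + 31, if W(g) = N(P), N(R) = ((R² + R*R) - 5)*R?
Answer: 5890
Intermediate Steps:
P = 7
N(R) = R*(-5 + 2*R²) (N(R) = ((R² + R²) - 5)*R = (2*R² - 5)*R = (-5 + 2*R²)*R = R*(-5 + 2*R²))
W(g) = 651 (W(g) = 7*(-5 + 2*7²) = 7*(-5 + 2*49) = 7*(-5 + 98) = 7*93 = 651)
W(1)*9 + 31 = 651*9 + 31 = 5859 + 31 = 5890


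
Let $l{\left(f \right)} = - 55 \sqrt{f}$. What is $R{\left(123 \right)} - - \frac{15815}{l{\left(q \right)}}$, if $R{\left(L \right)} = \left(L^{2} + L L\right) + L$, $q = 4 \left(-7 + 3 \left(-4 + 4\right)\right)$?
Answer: $30381 + \frac{3163 i \sqrt{7}}{154} \approx 30381.0 + 54.341 i$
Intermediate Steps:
$q = -28$ ($q = 4 \left(-7 + 3 \cdot 0\right) = 4 \left(-7 + 0\right) = 4 \left(-7\right) = -28$)
$R{\left(L \right)} = L + 2 L^{2}$ ($R{\left(L \right)} = \left(L^{2} + L^{2}\right) + L = 2 L^{2} + L = L + 2 L^{2}$)
$R{\left(123 \right)} - - \frac{15815}{l{\left(q \right)}} = 123 \left(1 + 2 \cdot 123\right) - - \frac{15815}{\left(-55\right) \sqrt{-28}} = 123 \left(1 + 246\right) - - \frac{15815}{\left(-55\right) 2 i \sqrt{7}} = 123 \cdot 247 - - \frac{15815}{\left(-110\right) i \sqrt{7}} = 30381 - - 15815 \frac{i \sqrt{7}}{770} = 30381 - - \frac{3163 i \sqrt{7}}{154} = 30381 + \frac{3163 i \sqrt{7}}{154}$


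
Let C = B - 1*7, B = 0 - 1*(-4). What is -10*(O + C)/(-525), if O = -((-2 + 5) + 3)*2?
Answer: -2/7 ≈ -0.28571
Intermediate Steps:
B = 4 (B = 0 + 4 = 4)
O = -12 (O = -(3 + 3)*2 = -1*6*2 = -6*2 = -12)
C = -3 (C = 4 - 1*7 = 4 - 7 = -3)
-10*(O + C)/(-525) = -10*(-12 - 3)/(-525) = -10*(-15)*(-1/525) = 150*(-1/525) = -2/7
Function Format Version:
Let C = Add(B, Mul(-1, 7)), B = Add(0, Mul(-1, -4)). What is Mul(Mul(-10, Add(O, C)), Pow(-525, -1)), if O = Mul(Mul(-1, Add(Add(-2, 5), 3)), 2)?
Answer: Rational(-2, 7) ≈ -0.28571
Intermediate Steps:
B = 4 (B = Add(0, 4) = 4)
O = -12 (O = Mul(Mul(-1, Add(3, 3)), 2) = Mul(Mul(-1, 6), 2) = Mul(-6, 2) = -12)
C = -3 (C = Add(4, Mul(-1, 7)) = Add(4, -7) = -3)
Mul(Mul(-10, Add(O, C)), Pow(-525, -1)) = Mul(Mul(-10, Add(-12, -3)), Pow(-525, -1)) = Mul(Mul(-10, -15), Rational(-1, 525)) = Mul(150, Rational(-1, 525)) = Rational(-2, 7)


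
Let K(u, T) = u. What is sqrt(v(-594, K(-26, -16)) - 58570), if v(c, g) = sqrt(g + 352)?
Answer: sqrt(-58570 + sqrt(326)) ≈ 241.98*I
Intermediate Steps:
v(c, g) = sqrt(352 + g)
sqrt(v(-594, K(-26, -16)) - 58570) = sqrt(sqrt(352 - 26) - 58570) = sqrt(sqrt(326) - 58570) = sqrt(-58570 + sqrt(326))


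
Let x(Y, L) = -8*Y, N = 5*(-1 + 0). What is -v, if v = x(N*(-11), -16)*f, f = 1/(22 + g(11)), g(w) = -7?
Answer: 88/3 ≈ 29.333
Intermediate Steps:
N = -5 (N = 5*(-1) = -5)
f = 1/15 (f = 1/(22 - 7) = 1/15 ≈ 0.066667)
v = -88/3 (v = -(-40)*(-11)*(1/15) = -8*55*(1/15) = -440*1/15 = -88/3 ≈ -29.333)
-v = -1*(-88/3) = 88/3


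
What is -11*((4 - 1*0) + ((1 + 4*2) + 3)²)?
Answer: -1628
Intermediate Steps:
-11*((4 - 1*0) + ((1 + 4*2) + 3)²) = -11*((4 + 0) + ((1 + 8) + 3)²) = -11*(4 + (9 + 3)²) = -11*(4 + 12²) = -11*(4 + 144) = -11*148 = -1628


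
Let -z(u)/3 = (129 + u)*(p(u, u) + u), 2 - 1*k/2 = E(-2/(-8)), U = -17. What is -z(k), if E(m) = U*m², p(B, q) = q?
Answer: 158907/32 ≈ 4965.8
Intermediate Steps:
E(m) = -17*m²
k = 49/8 (k = 4 - (-34)*(-2/(-8))² = 4 - (-34)*(-2*(-⅛))² = 4 - (-34)*(¼)² = 4 - (-34)/16 = 4 - 2*(-17/16) = 4 + 17/8 = 49/8 ≈ 6.1250)
z(u) = -6*u*(129 + u) (z(u) = -3*(129 + u)*(u + u) = -3*(129 + u)*2*u = -6*u*(129 + u))
-z(k) = -6*49*(-129 - 1*49/8)/8 = -6*49*(-129 - 49/8)/8 = -6*49*(-1081)/(8*8) = -1*(-158907/32) = 158907/32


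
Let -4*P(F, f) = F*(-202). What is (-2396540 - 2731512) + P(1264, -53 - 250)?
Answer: -5064220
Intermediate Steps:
P(F, f) = 101*F/2 (P(F, f) = -F*(-202)/4 = -(-101)*F/2 = 101*F/2)
(-2396540 - 2731512) + P(1264, -53 - 250) = (-2396540 - 2731512) + (101/2)*1264 = -5128052 + 63832 = -5064220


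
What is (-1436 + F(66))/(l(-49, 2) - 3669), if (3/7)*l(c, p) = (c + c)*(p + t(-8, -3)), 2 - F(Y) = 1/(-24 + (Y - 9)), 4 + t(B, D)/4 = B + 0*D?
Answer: -47323/226039 ≈ -0.20936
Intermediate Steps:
t(B, D) = -16 + 4*B (t(B, D) = -16 + 4*(B + 0*D) = -16 + 4*(B + 0) = -16 + 4*B)
F(Y) = 2 - 1/(-33 + Y) (F(Y) = 2 - 1/(-24 + (Y - 9)) = 2 - 1/(-24 + (-9 + Y)) = 2 - 1/(-33 + Y))
l(c, p) = 14*c*(-48 + p)/3 (l(c, p) = 7*((c + c)*(p + (-16 + 4*(-8))))/3 = 7*((2*c)*(p + (-16 - 32)))/3 = 7*((2*c)*(p - 48))/3 = 7*((2*c)*(-48 + p))/3 = 7*(2*c*(-48 + p))/3 = 14*c*(-48 + p)/3)
(-1436 + F(66))/(l(-49, 2) - 3669) = (-1436 + (-67 + 2*66)/(-33 + 66))/((14/3)*(-49)*(-48 + 2) - 3669) = (-1436 + (-67 + 132)/33)/((14/3)*(-49)*(-46) - 3669) = (-1436 + (1/33)*65)/(31556/3 - 3669) = (-1436 + 65/33)/(20549/3) = -47323/33*3/20549 = -47323/226039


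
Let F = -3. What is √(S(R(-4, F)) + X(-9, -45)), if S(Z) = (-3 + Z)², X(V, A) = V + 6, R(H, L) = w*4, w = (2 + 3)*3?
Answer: √3246 ≈ 56.974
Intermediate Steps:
w = 15 (w = 5*3 = 15)
R(H, L) = 60 (R(H, L) = 15*4 = 60)
X(V, A) = 6 + V
√(S(R(-4, F)) + X(-9, -45)) = √((-3 + 60)² + (6 - 9)) = √(57² - 3) = √(3249 - 3) = √3246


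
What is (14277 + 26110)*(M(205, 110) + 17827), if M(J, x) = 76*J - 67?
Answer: 1346502580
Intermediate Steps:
M(J, x) = -67 + 76*J
(14277 + 26110)*(M(205, 110) + 17827) = (14277 + 26110)*((-67 + 76*205) + 17827) = 40387*((-67 + 15580) + 17827) = 40387*(15513 + 17827) = 40387*33340 = 1346502580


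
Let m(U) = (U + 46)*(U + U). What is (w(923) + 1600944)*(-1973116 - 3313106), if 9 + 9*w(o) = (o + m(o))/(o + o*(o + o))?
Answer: -15631051517155224/1847 ≈ -8.4629e+12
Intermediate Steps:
m(U) = 2*U*(46 + U) (m(U) = (46 + U)*(2*U) = 2*U*(46 + U))
w(o) = -1 + (o + 2*o*(46 + o))/(9*(o + 2*o**2)) (w(o) = -1 + ((o + 2*o*(46 + o))/(o + o*(o + o)))/9 = -1 + ((o + 2*o*(46 + o))/(o + o*(2*o)))/9 = -1 + ((o + 2*o*(46 + o))/(o + 2*o**2))/9 = -1 + (o + 2*o*(46 + o))/(9*(o + 2*o**2)))
(w(923) + 1600944)*(-1973116 - 3313106) = (4*(21 - 4*923)/(9*(1 + 2*923)) + 1600944)*(-1973116 - 3313106) = (4*(21 - 3692)/(9*(1 + 1846)) + 1600944)*(-5286222) = ((4/9)*(-3671)/1847 + 1600944)*(-5286222) = ((4/9)*(1/1847)*(-3671) + 1600944)*(-5286222) = (-14684/16623 + 1600944)*(-5286222) = (26612477428/16623)*(-5286222) = -15631051517155224/1847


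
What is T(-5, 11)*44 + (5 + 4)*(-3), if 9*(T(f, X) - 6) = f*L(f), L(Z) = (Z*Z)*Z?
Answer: 29633/9 ≈ 3292.6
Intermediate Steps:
L(Z) = Z³ (L(Z) = Z²*Z = Z³)
T(f, X) = 6 + f⁴/9 (T(f, X) = 6 + (f*f³)/9 = 6 + f⁴/9)
T(-5, 11)*44 + (5 + 4)*(-3) = (6 + (⅑)*(-5)⁴)*44 + (5 + 4)*(-3) = (6 + (⅑)*625)*44 + 9*(-3) = (6 + 625/9)*44 - 27 = (679/9)*44 - 27 = 29876/9 - 27 = 29633/9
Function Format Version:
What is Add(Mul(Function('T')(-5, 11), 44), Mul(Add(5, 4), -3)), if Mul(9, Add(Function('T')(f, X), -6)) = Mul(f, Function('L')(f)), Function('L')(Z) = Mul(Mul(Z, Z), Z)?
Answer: Rational(29633, 9) ≈ 3292.6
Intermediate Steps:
Function('L')(Z) = Pow(Z, 3) (Function('L')(Z) = Mul(Pow(Z, 2), Z) = Pow(Z, 3))
Function('T')(f, X) = Add(6, Mul(Rational(1, 9), Pow(f, 4))) (Function('T')(f, X) = Add(6, Mul(Rational(1, 9), Mul(f, Pow(f, 3)))) = Add(6, Mul(Rational(1, 9), Pow(f, 4))))
Add(Mul(Function('T')(-5, 11), 44), Mul(Add(5, 4), -3)) = Add(Mul(Add(6, Mul(Rational(1, 9), Pow(-5, 4))), 44), Mul(Add(5, 4), -3)) = Add(Mul(Add(6, Mul(Rational(1, 9), 625)), 44), Mul(9, -3)) = Add(Mul(Add(6, Rational(625, 9)), 44), -27) = Add(Mul(Rational(679, 9), 44), -27) = Add(Rational(29876, 9), -27) = Rational(29633, 9)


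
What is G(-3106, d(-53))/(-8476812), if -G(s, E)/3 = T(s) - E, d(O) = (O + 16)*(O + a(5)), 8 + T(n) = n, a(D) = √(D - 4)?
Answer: -2519/1412802 ≈ -0.0017830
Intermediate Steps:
a(D) = √(-4 + D)
T(n) = -8 + n
d(O) = (1 + O)*(16 + O) (d(O) = (O + 16)*(O + √(-4 + 5)) = (16 + O)*(O + √1) = (16 + O)*(O + 1) = (16 + O)*(1 + O) = (1 + O)*(16 + O))
G(s, E) = 24 - 3*s + 3*E (G(s, E) = -3*((-8 + s) - E) = -3*(-8 + s - E) = 24 - 3*s + 3*E)
G(-3106, d(-53))/(-8476812) = (24 - 3*(-3106) + 3*(16 + (-53)² + 17*(-53)))/(-8476812) = (24 + 9318 + 3*(16 + 2809 - 901))*(-1/8476812) = (24 + 9318 + 3*1924)*(-1/8476812) = (24 + 9318 + 5772)*(-1/8476812) = 15114*(-1/8476812) = -2519/1412802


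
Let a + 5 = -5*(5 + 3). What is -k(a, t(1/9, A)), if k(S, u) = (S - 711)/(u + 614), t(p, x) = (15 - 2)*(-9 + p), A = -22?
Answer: 3402/2243 ≈ 1.5167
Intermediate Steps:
t(p, x) = -117 + 13*p (t(p, x) = 13*(-9 + p) = -117 + 13*p)
a = -45 (a = -5 - 5*(5 + 3) = -5 - 5*8 = -5 - 40 = -45)
k(S, u) = (-711 + S)/(614 + u)
-k(a, t(1/9, A)) = -(-711 - 45)/(614 + (-117 + 13/9)) = -(-756)/(614 + (-117 + 13*(1/9))) = -(-756)/(614 + (-117 + 13/9)) = -(-756)/(614 - 1040/9) = -(-756)/4486/9 = -9*(-756)/4486 = -1*(-3402/2243) = 3402/2243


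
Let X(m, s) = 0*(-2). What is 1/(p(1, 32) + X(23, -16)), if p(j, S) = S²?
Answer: 1/1024 ≈ 0.00097656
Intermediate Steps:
X(m, s) = 0
1/(p(1, 32) + X(23, -16)) = 1/(32² + 0) = 1/(1024 + 0) = 1/1024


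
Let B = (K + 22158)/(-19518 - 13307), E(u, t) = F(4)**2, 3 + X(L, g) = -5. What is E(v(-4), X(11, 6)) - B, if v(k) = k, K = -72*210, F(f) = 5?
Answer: 827663/32825 ≈ 25.214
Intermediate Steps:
X(L, g) = -8 (X(L, g) = -3 - 5 = -8)
K = -15120
E(u, t) = 25 (E(u, t) = 5**2 = 25)
B = -7038/32825 (B = (-15120 + 22158)/(-19518 - 13307) = 7038/(-32825) = 7038*(-1/32825) = -7038/32825 ≈ -0.21441)
E(v(-4), X(11, 6)) - B = 25 - 1*(-7038/32825) = 25 + 7038/32825 = 827663/32825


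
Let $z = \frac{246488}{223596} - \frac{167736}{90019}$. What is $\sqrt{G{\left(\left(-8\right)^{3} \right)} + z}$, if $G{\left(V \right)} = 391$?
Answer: $\frac{5 \sqrt{43916188791475349537}}{1677324027} \approx 19.754$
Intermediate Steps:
$z = - \frac{3829123846}{5031972081}$ ($z = 246488 \cdot \frac{1}{223596} - \frac{167736}{90019} = \frac{61622}{55899} - \frac{167736}{90019} = - \frac{3829123846}{5031972081} \approx -0.76096$)
$\sqrt{G{\left(\left(-8\right)^{3} \right)} + z} = \sqrt{391 - \frac{3829123846}{5031972081}} = \sqrt{\frac{1963671959825}{5031972081}} = \frac{5 \sqrt{43916188791475349537}}{1677324027}$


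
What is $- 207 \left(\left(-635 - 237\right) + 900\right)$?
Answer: $-5796$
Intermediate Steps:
$- 207 \left(\left(-635 - 237\right) + 900\right) = - 207 \left(-872 + 900\right) = \left(-207\right) 28 = -5796$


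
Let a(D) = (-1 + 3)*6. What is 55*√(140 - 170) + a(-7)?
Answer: 12 + 55*I*√30 ≈ 12.0 + 301.25*I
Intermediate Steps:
a(D) = 12 (a(D) = 2*6 = 12)
55*√(140 - 170) + a(-7) = 55*√(140 - 170) + 12 = 55*√(-30) + 12 = 55*(I*√30) + 12 = 55*I*√30 + 12 = 12 + 55*I*√30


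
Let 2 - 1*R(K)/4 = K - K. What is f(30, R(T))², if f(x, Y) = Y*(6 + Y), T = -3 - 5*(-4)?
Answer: 12544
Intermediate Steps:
T = 17 (T = -3 + 20 = 17)
R(K) = 8 (R(K) = 8 - 4*(K - K) = 8 - 4*0 = 8 + 0 = 8)
f(30, R(T))² = (8*(6 + 8))² = (8*14)² = 112² = 12544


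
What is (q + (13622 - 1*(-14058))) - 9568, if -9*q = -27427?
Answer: 190435/9 ≈ 21159.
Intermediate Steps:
q = 27427/9 (q = -⅑*(-27427) = 27427/9 ≈ 3047.4)
(q + (13622 - 1*(-14058))) - 9568 = (27427/9 + (13622 - 1*(-14058))) - 9568 = (27427/9 + (13622 + 14058)) - 9568 = (27427/9 + 27680) - 9568 = 276547/9 - 9568 = 190435/9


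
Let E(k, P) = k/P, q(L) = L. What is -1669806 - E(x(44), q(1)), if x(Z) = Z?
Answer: -1669850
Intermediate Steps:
-1669806 - E(x(44), q(1)) = -1669806 - 44/1 = -1669806 - 44 = -1669850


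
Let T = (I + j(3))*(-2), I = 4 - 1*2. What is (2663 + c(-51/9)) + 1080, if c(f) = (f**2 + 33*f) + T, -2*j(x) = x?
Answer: 32284/9 ≈ 3587.1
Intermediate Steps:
I = 2 (I = 4 - 2 = 2)
j(x) = -x/2
T = -1 (T = (2 - 1/2*3)*(-2) = (2 - 3/2)*(-2) = (1/2)*(-2) = -1)
c(f) = -1 + f**2 + 33*f (c(f) = (f**2 + 33*f) - 1 = -1 + f**2 + 33*f)
(2663 + c(-51/9)) + 1080 = (2663 + (-1 + (-51/9)**2 + 33*(-51/9))) + 1080 = (2663 + (-1 + (-51*1/9)**2 + 33*(-51*1/9))) + 1080 = (2663 + (-1 + (-17/3)**2 + 33*(-17/3))) + 1080 = (2663 + (-1 + 289/9 - 187)) + 1080 = (2663 - 1403/9) + 1080 = 22564/9 + 1080 = 32284/9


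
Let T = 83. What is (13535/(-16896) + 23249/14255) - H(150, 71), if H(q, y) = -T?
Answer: 20190629519/240852480 ≈ 83.830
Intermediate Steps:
H(q, y) = -83 (H(q, y) = -1*83 = -83)
(13535/(-16896) + 23249/14255) - H(150, 71) = (13535/(-16896) + 23249/14255) - 1*(-83) = (13535*(-1/16896) + 23249*(1/14255)) + 83 = (-13535/16896 + 23249/14255) + 83 = 199873679/240852480 + 83 = 20190629519/240852480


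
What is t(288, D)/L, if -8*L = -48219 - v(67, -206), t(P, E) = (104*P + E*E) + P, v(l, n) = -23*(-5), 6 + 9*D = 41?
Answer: 9802660/1957527 ≈ 5.0077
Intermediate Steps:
D = 35/9 (D = -⅔ + (⅑)*41 = -⅔ + 41/9 = 35/9 ≈ 3.8889)
v(l, n) = 115
t(P, E) = E² + 105*P (t(P, E) = (104*P + E²) + P = (E² + 104*P) + P = E² + 105*P)
L = 24167/4 (L = -(-48219 - 1*115)/8 = -(-48219 - 115)/8 = -⅛*(-48334) = 24167/4 ≈ 6041.8)
t(288, D)/L = ((35/9)² + 105*288)/(24167/4) = (1225/81 + 30240)*(4/24167) = (2450665/81)*(4/24167) = 9802660/1957527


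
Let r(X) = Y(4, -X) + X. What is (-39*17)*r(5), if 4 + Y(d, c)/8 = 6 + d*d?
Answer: -98787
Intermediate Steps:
Y(d, c) = 16 + 8*d² (Y(d, c) = -32 + 8*(6 + d*d) = -32 + 8*(6 + d²) = -32 + (48 + 8*d²) = 16 + 8*d²)
r(X) = 144 + X (r(X) = (16 + 8*4²) + X = (16 + 8*16) + X = (16 + 128) + X = 144 + X)
(-39*17)*r(5) = (-39*17)*(144 + 5) = -663*149 = -98787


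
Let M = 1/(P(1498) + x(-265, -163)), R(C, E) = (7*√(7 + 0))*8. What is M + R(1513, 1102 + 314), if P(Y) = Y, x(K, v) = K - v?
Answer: 1/1396 + 56*√7 ≈ 148.16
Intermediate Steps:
R(C, E) = 56*√7 (R(C, E) = (7*√7)*8 = 56*√7)
M = 1/1396 (M = 1/(1498 + (-265 - 1*(-163))) = 1/(1498 + (-265 + 163)) = 1/(1498 - 102) = 1/1396 ≈ 0.00071633)
M + R(1513, 1102 + 314) = 1/1396 + 56*√7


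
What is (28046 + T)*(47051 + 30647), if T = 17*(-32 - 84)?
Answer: 2025897652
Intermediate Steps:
T = -1972 (T = 17*(-116) = -1972)
(28046 + T)*(47051 + 30647) = (28046 - 1972)*(47051 + 30647) = 26074*77698 = 2025897652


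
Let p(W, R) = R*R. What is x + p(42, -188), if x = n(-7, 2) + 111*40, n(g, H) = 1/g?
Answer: 278487/7 ≈ 39784.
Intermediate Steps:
p(W, R) = R²
x = 31079/7 (x = 1/(-7) + 111*40 = -⅐ + 4440 = 31079/7 ≈ 4439.9)
x + p(42, -188) = 31079/7 + (-188)² = 31079/7 + 35344 = 278487/7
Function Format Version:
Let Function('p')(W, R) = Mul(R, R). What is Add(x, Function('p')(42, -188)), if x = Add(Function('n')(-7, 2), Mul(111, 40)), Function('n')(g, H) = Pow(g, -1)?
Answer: Rational(278487, 7) ≈ 39784.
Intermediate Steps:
Function('p')(W, R) = Pow(R, 2)
x = Rational(31079, 7) (x = Add(Pow(-7, -1), Mul(111, 40)) = Add(Rational(-1, 7), 4440) = Rational(31079, 7) ≈ 4439.9)
Add(x, Function('p')(42, -188)) = Add(Rational(31079, 7), Pow(-188, 2)) = Add(Rational(31079, 7), 35344) = Rational(278487, 7)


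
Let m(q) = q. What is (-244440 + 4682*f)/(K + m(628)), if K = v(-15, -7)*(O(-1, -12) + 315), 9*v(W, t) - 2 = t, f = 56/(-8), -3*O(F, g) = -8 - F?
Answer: -3742389/6098 ≈ -613.71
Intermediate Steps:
O(F, g) = 8/3 + F/3 (O(F, g) = -(-8 - F)/3 = 8/3 + F/3)
f = -7 (f = 56*(-1/8) = -7)
v(W, t) = 2/9 + t/9
K = -4760/27 (K = (2/9 + (1/9)*(-7))*((8/3 + (1/3)*(-1)) + 315) = (2/9 - 7/9)*((8/3 - 1/3) + 315) = -5*(7/3 + 315)/9 = -5/9*952/3 = -4760/27 ≈ -176.30)
(-244440 + 4682*f)/(K + m(628)) = (-244440 + 4682*(-7))/(-4760/27 + 628) = (-244440 - 32774)/(12196/27) = -277214*27/12196 = -3742389/6098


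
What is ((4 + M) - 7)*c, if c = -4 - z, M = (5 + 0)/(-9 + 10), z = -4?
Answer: 0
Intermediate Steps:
M = 5 (M = 5/1 = 5*1 = 5)
c = 0 (c = -4 - 1*(-4) = -4 + 4 = 0)
((4 + M) - 7)*c = ((4 + 5) - 7)*0 = (9 - 7)*0 = 2*0 = 0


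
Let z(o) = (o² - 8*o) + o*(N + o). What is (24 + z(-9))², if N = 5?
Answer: 45369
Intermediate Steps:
z(o) = o² - 8*o + o*(5 + o) (z(o) = (o² - 8*o) + o*(5 + o) = o² - 8*o + o*(5 + o))
(24 + z(-9))² = (24 - 9*(-3 + 2*(-9)))² = (24 - 9*(-3 - 18))² = (24 - 9*(-21))² = (24 + 189)² = 213² = 45369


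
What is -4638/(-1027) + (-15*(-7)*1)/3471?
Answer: 415547/91403 ≈ 4.5463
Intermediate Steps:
-4638/(-1027) + (-15*(-7)*1)/3471 = -4638*(-1/1027) + (105*1)*(1/3471) = 4638/1027 + 105*(1/3471) = 4638/1027 + 35/1157 = 415547/91403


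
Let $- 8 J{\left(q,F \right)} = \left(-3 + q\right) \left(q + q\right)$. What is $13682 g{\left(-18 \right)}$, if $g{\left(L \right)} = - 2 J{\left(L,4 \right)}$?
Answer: $2585898$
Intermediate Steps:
$J{\left(q,F \right)} = - \frac{q \left(-3 + q\right)}{4}$ ($J{\left(q,F \right)} = - \frac{\left(-3 + q\right) \left(q + q\right)}{8} = - \frac{\left(-3 + q\right) 2 q}{8} = - \frac{2 q \left(-3 + q\right)}{8} = - \frac{q \left(-3 + q\right)}{4}$)
$g{\left(L \right)} = - \frac{L \left(3 - L\right)}{2}$ ($g{\left(L \right)} = - 2 \frac{L \left(3 - L\right)}{4} = - \frac{L \left(3 - L\right)}{2}$)
$13682 g{\left(-18 \right)} = 13682 \cdot \frac{1}{2} \left(-18\right) \left(-3 - 18\right) = 13682 \cdot \frac{1}{2} \left(-18\right) \left(-21\right) = 13682 \cdot 189 = 2585898$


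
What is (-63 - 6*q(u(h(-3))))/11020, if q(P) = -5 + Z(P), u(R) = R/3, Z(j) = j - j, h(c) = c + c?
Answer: -33/11020 ≈ -0.0029946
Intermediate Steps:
h(c) = 2*c
Z(j) = 0
u(R) = R/3 (u(R) = R*(⅓) = R/3)
q(P) = -5 (q(P) = -5 + 0 = -5)
(-63 - 6*q(u(h(-3))))/11020 = (-63 - 6*(-5))/11020 = (-63 + 30)*(1/11020) = -33*1/11020 = -33/11020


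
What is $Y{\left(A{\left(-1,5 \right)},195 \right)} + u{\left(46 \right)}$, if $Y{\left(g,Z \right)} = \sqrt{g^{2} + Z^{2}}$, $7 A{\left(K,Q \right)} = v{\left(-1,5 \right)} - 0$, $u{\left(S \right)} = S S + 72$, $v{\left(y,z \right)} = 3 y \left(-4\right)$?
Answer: $2188 + \frac{3 \sqrt{207041}}{7} \approx 2383.0$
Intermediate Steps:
$v{\left(y,z \right)} = - 12 y$
$u{\left(S \right)} = 72 + S^{2}$ ($u{\left(S \right)} = S^{2} + 72 = 72 + S^{2}$)
$A{\left(K,Q \right)} = \frac{12}{7}$ ($A{\left(K,Q \right)} = \frac{\left(-12\right) \left(-1\right) - 0}{7} = \frac{12 + 0}{7} = \frac{1}{7} \cdot 12 = \frac{12}{7}$)
$Y{\left(g,Z \right)} = \sqrt{Z^{2} + g^{2}}$
$Y{\left(A{\left(-1,5 \right)},195 \right)} + u{\left(46 \right)} = \sqrt{195^{2} + \left(\frac{12}{7}\right)^{2}} + \left(72 + 46^{2}\right) = \sqrt{38025 + \frac{144}{49}} + \left(72 + 2116\right) = \sqrt{\frac{1863369}{49}} + 2188 = \frac{3 \sqrt{207041}}{7} + 2188 = 2188 + \frac{3 \sqrt{207041}}{7}$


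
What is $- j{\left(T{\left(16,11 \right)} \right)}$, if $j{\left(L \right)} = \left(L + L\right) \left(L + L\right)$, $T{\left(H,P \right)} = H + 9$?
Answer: $-2500$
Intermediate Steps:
$T{\left(H,P \right)} = 9 + H$
$j{\left(L \right)} = 4 L^{2}$ ($j{\left(L \right)} = 2 L 2 L = 4 L^{2}$)
$- j{\left(T{\left(16,11 \right)} \right)} = - 4 \left(9 + 16\right)^{2} = - 4 \cdot 25^{2} = - 4 \cdot 625 = \left(-1\right) 2500 = -2500$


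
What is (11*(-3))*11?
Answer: -363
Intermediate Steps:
(11*(-3))*11 = -33*11 = -363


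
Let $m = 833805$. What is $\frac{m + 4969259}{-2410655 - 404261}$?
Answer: $- \frac{1450766}{703729} \approx -2.0615$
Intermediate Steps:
$\frac{m + 4969259}{-2410655 - 404261} = \frac{833805 + 4969259}{-2410655 - 404261} = \frac{5803064}{-2814916} = 5803064 \left(- \frac{1}{2814916}\right) = - \frac{1450766}{703729}$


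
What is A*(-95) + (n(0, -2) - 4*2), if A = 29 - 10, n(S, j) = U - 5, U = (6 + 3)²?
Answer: -1737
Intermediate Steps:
U = 81 (U = 9² = 81)
n(S, j) = 76 (n(S, j) = 81 - 5 = 76)
A = 19
A*(-95) + (n(0, -2) - 4*2) = 19*(-95) + (76 - 4*2) = -1805 + (76 - 8) = -1805 + 68 = -1737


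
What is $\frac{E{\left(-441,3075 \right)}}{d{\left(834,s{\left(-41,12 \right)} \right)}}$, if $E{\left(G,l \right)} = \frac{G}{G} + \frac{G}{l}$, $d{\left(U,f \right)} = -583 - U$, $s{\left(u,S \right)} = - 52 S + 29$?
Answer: $- \frac{878}{1452425} \approx -0.00060451$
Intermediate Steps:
$s{\left(u,S \right)} = 29 - 52 S$
$E{\left(G,l \right)} = 1 + \frac{G}{l}$
$\frac{E{\left(-441,3075 \right)}}{d{\left(834,s{\left(-41,12 \right)} \right)}} = \frac{\frac{1}{3075} \left(-441 + 3075\right)}{-583 - 834} = \frac{\frac{1}{3075} \cdot 2634}{-583 - 834} = \frac{878}{1025 \left(-1417\right)} = \frac{878}{1025} \left(- \frac{1}{1417}\right) = - \frac{878}{1452425}$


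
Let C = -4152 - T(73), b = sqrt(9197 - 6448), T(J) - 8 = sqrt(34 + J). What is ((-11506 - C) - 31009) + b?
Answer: -38355 + sqrt(107) + sqrt(2749) ≈ -38292.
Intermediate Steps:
T(J) = 8 + sqrt(34 + J)
b = sqrt(2749) ≈ 52.431
C = -4160 - sqrt(107) (C = -4152 - (8 + sqrt(34 + 73)) = -4152 - (8 + sqrt(107)) = -4152 + (-8 - sqrt(107)) = -4160 - sqrt(107) ≈ -4170.3)
((-11506 - C) - 31009) + b = ((-11506 - (-4160 - sqrt(107))) - 31009) + sqrt(2749) = ((-11506 + (4160 + sqrt(107))) - 31009) + sqrt(2749) = ((-7346 + sqrt(107)) - 31009) + sqrt(2749) = (-38355 + sqrt(107)) + sqrt(2749) = -38355 + sqrt(107) + sqrt(2749)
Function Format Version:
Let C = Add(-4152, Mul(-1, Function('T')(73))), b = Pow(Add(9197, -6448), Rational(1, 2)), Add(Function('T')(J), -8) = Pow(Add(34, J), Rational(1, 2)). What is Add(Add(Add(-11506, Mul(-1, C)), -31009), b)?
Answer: Add(-38355, Pow(107, Rational(1, 2)), Pow(2749, Rational(1, 2))) ≈ -38292.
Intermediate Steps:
Function('T')(J) = Add(8, Pow(Add(34, J), Rational(1, 2)))
b = Pow(2749, Rational(1, 2)) ≈ 52.431
C = Add(-4160, Mul(-1, Pow(107, Rational(1, 2)))) (C = Add(-4152, Mul(-1, Add(8, Pow(Add(34, 73), Rational(1, 2))))) = Add(-4152, Mul(-1, Add(8, Pow(107, Rational(1, 2))))) = Add(-4152, Add(-8, Mul(-1, Pow(107, Rational(1, 2))))) = Add(-4160, Mul(-1, Pow(107, Rational(1, 2)))) ≈ -4170.3)
Add(Add(Add(-11506, Mul(-1, C)), -31009), b) = Add(Add(Add(-11506, Mul(-1, Add(-4160, Mul(-1, Pow(107, Rational(1, 2)))))), -31009), Pow(2749, Rational(1, 2))) = Add(Add(Add(-11506, Add(4160, Pow(107, Rational(1, 2)))), -31009), Pow(2749, Rational(1, 2))) = Add(Add(Add(-7346, Pow(107, Rational(1, 2))), -31009), Pow(2749, Rational(1, 2))) = Add(Add(-38355, Pow(107, Rational(1, 2))), Pow(2749, Rational(1, 2))) = Add(-38355, Pow(107, Rational(1, 2)), Pow(2749, Rational(1, 2)))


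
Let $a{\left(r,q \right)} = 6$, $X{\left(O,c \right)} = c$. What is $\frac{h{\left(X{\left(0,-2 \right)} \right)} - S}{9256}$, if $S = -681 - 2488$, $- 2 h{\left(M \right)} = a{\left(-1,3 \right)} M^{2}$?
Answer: $\frac{3157}{9256} \approx 0.34108$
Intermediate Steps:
$h{\left(M \right)} = - 3 M^{2}$ ($h{\left(M \right)} = - \frac{6 M^{2}}{2} = - 3 M^{2}$)
$S = -3169$ ($S = -681 - 2488 = -3169$)
$\frac{h{\left(X{\left(0,-2 \right)} \right)} - S}{9256} = \frac{- 3 \left(-2\right)^{2} - -3169}{9256} = \left(\left(-3\right) 4 + 3169\right) \frac{1}{9256} = \left(-12 + 3169\right) \frac{1}{9256} = 3157 \cdot \frac{1}{9256} = \frac{3157}{9256}$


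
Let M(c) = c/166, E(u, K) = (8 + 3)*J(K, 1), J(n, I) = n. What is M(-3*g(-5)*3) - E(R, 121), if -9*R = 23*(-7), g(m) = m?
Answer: -220901/166 ≈ -1330.7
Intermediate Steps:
R = 161/9 (R = -23*(-7)/9 = -1/9*(-161) = 161/9 ≈ 17.889)
E(u, K) = 11*K (E(u, K) = (8 + 3)*K = 11*K)
M(c) = c/166 (M(c) = c*(1/166) = c/166)
M(-3*g(-5)*3) - E(R, 121) = (-3*(-5)*3)/166 - 11*121 = (15*3)/166 - 1*1331 = (1/166)*45 - 1331 = 45/166 - 1331 = -220901/166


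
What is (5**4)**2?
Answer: 390625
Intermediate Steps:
(5**4)**2 = 625**2 = 390625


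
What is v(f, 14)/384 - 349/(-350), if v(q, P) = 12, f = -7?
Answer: 5759/5600 ≈ 1.0284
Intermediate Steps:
v(f, 14)/384 - 349/(-350) = 12/384 - 349/(-350) = 12*(1/384) - 349*(-1/350) = 1/32 + 349/350 = 5759/5600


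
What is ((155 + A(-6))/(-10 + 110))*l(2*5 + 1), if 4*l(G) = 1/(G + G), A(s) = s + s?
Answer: 13/800 ≈ 0.016250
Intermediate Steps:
A(s) = 2*s
l(G) = 1/(8*G) (l(G) = 1/(4*(G + G)) = 1/(4*((2*G))) = (1/(2*G))/4 = 1/(8*G))
((155 + A(-6))/(-10 + 110))*l(2*5 + 1) = ((155 + 2*(-6))/(-10 + 110))*(1/(8*(2*5 + 1))) = ((155 - 12)/100)*(1/(8*(10 + 1))) = (143*(1/100))*((⅛)/11) = 143*((⅛)*(1/11))/100 = (143/100)*(1/88) = 13/800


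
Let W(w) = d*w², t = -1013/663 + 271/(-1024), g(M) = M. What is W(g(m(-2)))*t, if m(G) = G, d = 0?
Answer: 0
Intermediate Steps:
t = -1216985/678912 (t = -1013*1/663 + 271*(-1/1024) = -1013/663 - 271/1024 = -1216985/678912 ≈ -1.7926)
W(w) = 0 (W(w) = 0*w² = 0)
W(g(m(-2)))*t = 0*(-1216985/678912) = 0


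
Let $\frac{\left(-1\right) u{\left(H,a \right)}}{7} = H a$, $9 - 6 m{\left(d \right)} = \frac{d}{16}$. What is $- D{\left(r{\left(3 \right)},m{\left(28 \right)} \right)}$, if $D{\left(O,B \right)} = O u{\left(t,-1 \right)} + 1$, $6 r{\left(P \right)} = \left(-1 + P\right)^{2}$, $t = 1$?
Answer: $- \frac{17}{3} \approx -5.6667$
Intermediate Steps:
$m{\left(d \right)} = \frac{3}{2} - \frac{d}{96}$ ($m{\left(d \right)} = \frac{3}{2} - \frac{d \frac{1}{16}}{6} = \frac{3}{2} - \frac{\frac{1}{16} d}{6} = \frac{3}{2} - \frac{d}{96}$)
$r{\left(P \right)} = \frac{\left(-1 + P\right)^{2}}{6}$
$u{\left(H,a \right)} = - 7 H a$
$D{\left(O,B \right)} = 1 + 7 O$ ($D{\left(O,B \right)} = O \left(\left(-7\right) 1 \left(-1\right)\right) + 1 = O 7 + 1 = 7 O + 1 = 1 + 7 O$)
$- D{\left(r{\left(3 \right)},m{\left(28 \right)} \right)} = - (1 + 7 \frac{\left(-1 + 3\right)^{2}}{6}) = - (1 + 7 \frac{2^{2}}{6}) = - (1 + 7 \cdot \frac{1}{6} \cdot 4) = - (1 + 7 \cdot \frac{2}{3}) = - (1 + \frac{14}{3}) = \left(-1\right) \frac{17}{3} = - \frac{17}{3}$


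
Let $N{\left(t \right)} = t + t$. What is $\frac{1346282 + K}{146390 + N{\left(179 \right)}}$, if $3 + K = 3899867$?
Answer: $\frac{2623073}{73374} \approx 35.749$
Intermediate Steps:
$N{\left(t \right)} = 2 t$
$K = 3899864$ ($K = -3 + 3899867 = 3899864$)
$\frac{1346282 + K}{146390 + N{\left(179 \right)}} = \frac{1346282 + 3899864}{146390 + 2 \cdot 179} = \frac{5246146}{146390 + 358} = \frac{5246146}{146748} = 5246146 \cdot \frac{1}{146748} = \frac{2623073}{73374}$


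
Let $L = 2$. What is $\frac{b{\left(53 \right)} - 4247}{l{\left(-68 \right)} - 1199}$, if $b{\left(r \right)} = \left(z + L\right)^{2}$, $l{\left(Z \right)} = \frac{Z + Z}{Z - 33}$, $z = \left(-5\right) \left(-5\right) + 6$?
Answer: $\frac{318958}{120963} \approx 2.6368$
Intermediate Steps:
$z = 31$ ($z = 25 + 6 = 31$)
$l{\left(Z \right)} = \frac{2 Z}{-33 + Z}$
$b{\left(r \right)} = 1089$ ($b{\left(r \right)} = \left(31 + 2\right)^{2} = 33^{2} = 1089$)
$\frac{b{\left(53 \right)} - 4247}{l{\left(-68 \right)} - 1199} = \frac{1089 - 4247}{2 \left(-68\right) \frac{1}{-33 - 68} - 1199} = - \frac{3158}{2 \left(-68\right) \frac{1}{-101} - 1199} = - \frac{3158}{2 \left(-68\right) \left(- \frac{1}{101}\right) - 1199} = - \frac{3158}{\frac{136}{101} - 1199} = - \frac{3158}{- \frac{120963}{101}} = \left(-3158\right) \left(- \frac{101}{120963}\right) = \frac{318958}{120963}$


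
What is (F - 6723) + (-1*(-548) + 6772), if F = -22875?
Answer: -22278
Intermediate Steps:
(F - 6723) + (-1*(-548) + 6772) = (-22875 - 6723) + (-1*(-548) + 6772) = -29598 + (548 + 6772) = -29598 + 7320 = -22278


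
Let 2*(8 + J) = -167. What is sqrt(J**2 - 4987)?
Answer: sqrt(13541)/2 ≈ 58.183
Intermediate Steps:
J = -183/2 (J = -8 + (1/2)*(-167) = -8 - 167/2 = -183/2 ≈ -91.500)
sqrt(J**2 - 4987) = sqrt((-183/2)**2 - 4987) = sqrt(33489/4 - 4987) = sqrt(13541/4) = sqrt(13541)/2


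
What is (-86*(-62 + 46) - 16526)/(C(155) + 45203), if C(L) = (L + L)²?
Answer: -5050/47101 ≈ -0.10722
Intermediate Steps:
C(L) = 4*L² (C(L) = (2*L)² = 4*L²)
(-86*(-62 + 46) - 16526)/(C(155) + 45203) = (-86*(-62 + 46) - 16526)/(4*155² + 45203) = (-86*(-16) - 16526)/(4*24025 + 45203) = (1376 - 16526)/(96100 + 45203) = -15150/141303 = -15150*1/141303 = -5050/47101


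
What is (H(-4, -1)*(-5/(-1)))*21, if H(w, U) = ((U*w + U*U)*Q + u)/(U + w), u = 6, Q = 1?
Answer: -231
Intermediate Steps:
H(w, U) = (6 + U**2 + U*w)/(U + w) (H(w, U) = ((U*w + U*U)*1 + 6)/(U + w) = ((U*w + U**2)*1 + 6)/(U + w) = ((U**2 + U*w)*1 + 6)/(U + w) = ((U**2 + U*w) + 6)/(U + w) = (6 + U**2 + U*w)/(U + w))
(H(-4, -1)*(-5/(-1)))*21 = (((6 + (-1)**2 - 1*(-4))/(-1 - 4))*(-5/(-1)))*21 = (((6 + 1 + 4)/(-5))*(-5*(-1)))*21 = (-1/5*11*5)*21 = -11/5*5*21 = -11*21 = -231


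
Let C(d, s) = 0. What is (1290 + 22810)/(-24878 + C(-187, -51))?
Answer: -12050/12439 ≈ -0.96873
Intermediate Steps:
(1290 + 22810)/(-24878 + C(-187, -51)) = (1290 + 22810)/(-24878 + 0) = 24100/(-24878) = 24100*(-1/24878) = -12050/12439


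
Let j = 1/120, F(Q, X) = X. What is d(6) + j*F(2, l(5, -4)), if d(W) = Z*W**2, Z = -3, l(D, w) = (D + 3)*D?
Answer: -323/3 ≈ -107.67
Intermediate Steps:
l(D, w) = D*(3 + D) (l(D, w) = (3 + D)*D = D*(3 + D))
j = 1/120 ≈ 0.0083333
d(W) = -3*W**2
d(6) + j*F(2, l(5, -4)) = -3*6**2 + (5*(3 + 5))/120 = -3*36 + (5*8)/120 = -108 + (1/120)*40 = -108 + 1/3 = -323/3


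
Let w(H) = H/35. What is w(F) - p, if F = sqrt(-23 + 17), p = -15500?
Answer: 15500 + I*sqrt(6)/35 ≈ 15500.0 + 0.069985*I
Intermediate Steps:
F = I*sqrt(6) (F = sqrt(-6) = I*sqrt(6) ≈ 2.4495*I)
w(H) = H/35 (w(H) = H*(1/35) = H/35)
w(F) - p = (I*sqrt(6))/35 - 1*(-15500) = I*sqrt(6)/35 + 15500 = 15500 + I*sqrt(6)/35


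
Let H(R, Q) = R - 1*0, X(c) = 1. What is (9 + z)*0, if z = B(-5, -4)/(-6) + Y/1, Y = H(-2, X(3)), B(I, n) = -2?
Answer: 0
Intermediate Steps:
H(R, Q) = R (H(R, Q) = R + 0 = R)
Y = -2
z = -5/3 (z = -2/(-6) - 2/1 = -2*(-1/6) - 2*1 = 1/3 - 2 = -5/3 ≈ -1.6667)
(9 + z)*0 = (9 - 5/3)*0 = (22/3)*0 = 0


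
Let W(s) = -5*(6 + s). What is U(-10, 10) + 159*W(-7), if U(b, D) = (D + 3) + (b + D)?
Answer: 808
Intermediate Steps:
U(b, D) = 3 + b + 2*D (U(b, D) = (3 + D) + (D + b) = 3 + b + 2*D)
W(s) = -30 - 5*s
U(-10, 10) + 159*W(-7) = (3 - 10 + 2*10) + 159*(-30 - 5*(-7)) = (3 - 10 + 20) + 159*(-30 + 35) = 13 + 159*5 = 13 + 795 = 808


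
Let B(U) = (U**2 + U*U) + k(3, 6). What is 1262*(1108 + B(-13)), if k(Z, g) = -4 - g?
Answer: 1812232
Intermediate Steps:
B(U) = -10 + 2*U**2 (B(U) = (U**2 + U*U) + (-4 - 1*6) = (U**2 + U**2) + (-4 - 6) = 2*U**2 - 10 = -10 + 2*U**2)
1262*(1108 + B(-13)) = 1262*(1108 + (-10 + 2*(-13)**2)) = 1262*(1108 + (-10 + 2*169)) = 1262*(1108 + (-10 + 338)) = 1262*(1108 + 328) = 1262*1436 = 1812232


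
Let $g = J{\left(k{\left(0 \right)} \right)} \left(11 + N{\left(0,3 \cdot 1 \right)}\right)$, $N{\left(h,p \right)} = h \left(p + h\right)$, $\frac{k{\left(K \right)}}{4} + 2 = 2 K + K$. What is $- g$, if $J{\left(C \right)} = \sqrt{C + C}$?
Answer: $- 44 i \approx - 44.0 i$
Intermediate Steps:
$k{\left(K \right)} = -8 + 12 K$ ($k{\left(K \right)} = -8 + 4 \left(2 K + K\right) = -8 + 4 \cdot 3 K = -8 + 12 K$)
$J{\left(C \right)} = \sqrt{2} \sqrt{C}$ ($J{\left(C \right)} = \sqrt{2 C} = \sqrt{2} \sqrt{C}$)
$N{\left(h,p \right)} = h \left(h + p\right)$
$g = 44 i$ ($g = \sqrt{2} \sqrt{-8 + 12 \cdot 0} \left(11 + 0 \left(0 + 3 \cdot 1\right)\right) = \sqrt{2} \sqrt{-8 + 0} \left(11 + 0 \left(0 + 3\right)\right) = \sqrt{2} \sqrt{-8} \left(11 + 0 \cdot 3\right) = \sqrt{2} \cdot 2 i \sqrt{2} \left(11 + 0\right) = 4 i 11 = 44 i \approx 44.0 i$)
$- g = - 44 i$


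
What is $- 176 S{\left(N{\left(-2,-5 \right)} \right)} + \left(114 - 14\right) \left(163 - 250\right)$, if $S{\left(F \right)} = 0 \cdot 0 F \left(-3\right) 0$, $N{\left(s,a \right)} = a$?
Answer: $-8700$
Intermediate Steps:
$S{\left(F \right)} = 0$ ($S{\left(F \right)} = 0 F \left(-3\right) 0 = 0 \left(-3\right) 0 = 0 \cdot 0 = 0$)
$- 176 S{\left(N{\left(-2,-5 \right)} \right)} + \left(114 - 14\right) \left(163 - 250\right) = \left(-176\right) 0 + \left(114 - 14\right) \left(163 - 250\right) = 0 + 100 \left(-87\right) = 0 - 8700 = -8700$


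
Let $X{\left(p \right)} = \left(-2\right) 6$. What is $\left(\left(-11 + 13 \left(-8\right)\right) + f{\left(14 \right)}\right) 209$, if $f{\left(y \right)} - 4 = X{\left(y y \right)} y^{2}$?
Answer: $-514767$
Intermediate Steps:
$X{\left(p \right)} = -12$
$f{\left(y \right)} = 4 - 12 y^{2}$
$\left(\left(-11 + 13 \left(-8\right)\right) + f{\left(14 \right)}\right) 209 = \left(\left(-11 + 13 \left(-8\right)\right) + \left(4 - 12 \cdot 14^{2}\right)\right) 209 = \left(\left(-11 - 104\right) + \left(4 - 2352\right)\right) 209 = \left(-115 + \left(4 - 2352\right)\right) 209 = \left(-115 - 2348\right) 209 = \left(-2463\right) 209 = -514767$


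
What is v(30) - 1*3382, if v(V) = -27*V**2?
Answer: -27682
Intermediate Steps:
v(30) - 1*3382 = -27*30**2 - 1*3382 = -27*900 - 3382 = -24300 - 3382 = -27682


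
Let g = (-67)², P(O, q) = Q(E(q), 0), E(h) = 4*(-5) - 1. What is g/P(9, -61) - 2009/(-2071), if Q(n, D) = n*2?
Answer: -9212341/86982 ≈ -105.91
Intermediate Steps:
E(h) = -21 (E(h) = -20 - 1 = -21)
Q(n, D) = 2*n
P(O, q) = -42 (P(O, q) = 2*(-21) = -42)
g = 4489
g/P(9, -61) - 2009/(-2071) = 4489/(-42) - 2009/(-2071) = 4489*(-1/42) - 2009*(-1/2071) = -4489/42 + 2009/2071 = -9212341/86982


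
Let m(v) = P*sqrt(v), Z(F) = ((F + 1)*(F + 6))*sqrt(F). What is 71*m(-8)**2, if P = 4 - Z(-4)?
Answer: 72704 - 54528*I ≈ 72704.0 - 54528.0*I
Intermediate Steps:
Z(F) = sqrt(F)*(1 + F)*(6 + F) (Z(F) = ((1 + F)*(6 + F))*sqrt(F) = sqrt(F)*(1 + F)*(6 + F))
P = 4 + 12*I (P = 4 - sqrt(-4)*(6 + (-4)**2 + 7*(-4)) = 4 - 2*I*(6 + 16 - 28) = 4 - 2*I*(-6) = 4 - (-12)*I = 4 + 12*I ≈ 4.0 + 12.0*I)
m(v) = sqrt(v)*(4 + 12*I) (m(v) = (4 + 12*I)*sqrt(v) = sqrt(v)*(4 + 12*I))
71*m(-8)**2 = 71*(sqrt(-8)*(4 + 12*I))**2 = 71*((2*I*sqrt(2))*(4 + 12*I))**2 = 71*(2*I*sqrt(2)*(4 + 12*I))**2 = 71*(-8*(4 + 12*I)**2) = -568*(4 + 12*I)**2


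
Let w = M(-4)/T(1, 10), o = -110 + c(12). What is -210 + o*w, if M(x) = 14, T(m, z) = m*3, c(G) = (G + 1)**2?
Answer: 196/3 ≈ 65.333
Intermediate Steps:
c(G) = (1 + G)**2
T(m, z) = 3*m
o = 59 (o = -110 + (1 + 12)**2 = -110 + 13**2 = -110 + 169 = 59)
w = 14/3 (w = 14/((3*1)) = 14/3 ≈ 4.6667)
-210 + o*w = -210 + 59*(14/3) = -210 + 826/3 = 196/3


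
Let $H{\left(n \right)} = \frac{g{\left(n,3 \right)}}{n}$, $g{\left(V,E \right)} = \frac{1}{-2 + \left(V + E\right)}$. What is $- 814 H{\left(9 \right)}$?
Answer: $- \frac{407}{45} \approx -9.0444$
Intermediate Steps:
$g{\left(V,E \right)} = \frac{1}{-2 + E + V}$ ($g{\left(V,E \right)} = \frac{1}{-2 + \left(E + V\right)} = \frac{1}{-2 + E + V}$)
$H{\left(n \right)} = \frac{1}{n \left(1 + n\right)}$ ($H{\left(n \right)} = \frac{1}{\left(-2 + 3 + n\right) n} = \frac{1}{\left(1 + n\right) n} = \frac{1}{n \left(1 + n\right)}$)
$- 814 H{\left(9 \right)} = - 814 \frac{1}{9 \left(1 + 9\right)} = - 814 \frac{1}{9 \cdot 10} = - 814 \cdot \frac{1}{9} \cdot \frac{1}{10} = \left(-814\right) \frac{1}{90} = - \frac{407}{45}$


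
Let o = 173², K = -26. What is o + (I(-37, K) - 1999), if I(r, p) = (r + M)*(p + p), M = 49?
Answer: 27306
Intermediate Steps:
I(r, p) = 2*p*(49 + r) (I(r, p) = (r + 49)*(p + p) = (49 + r)*(2*p) = 2*p*(49 + r))
o = 29929
o + (I(-37, K) - 1999) = 29929 + (2*(-26)*(49 - 37) - 1999) = 29929 + (2*(-26)*12 - 1999) = 29929 + (-624 - 1999) = 29929 - 2623 = 27306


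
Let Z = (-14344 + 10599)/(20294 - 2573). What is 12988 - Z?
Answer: 230164093/17721 ≈ 12988.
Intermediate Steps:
Z = -3745/17721 ≈ -0.21133
12988 - Z = 12988 - 1*(-3745/17721) = 12988 + 3745/17721 = 230164093/17721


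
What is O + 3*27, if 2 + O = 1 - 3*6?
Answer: 62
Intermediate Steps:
O = -19 (O = -2 + (1 - 3*6) = -2 + (1 - 18) = -2 - 17 = -19)
O + 3*27 = -19 + 3*27 = -19 + 81 = 62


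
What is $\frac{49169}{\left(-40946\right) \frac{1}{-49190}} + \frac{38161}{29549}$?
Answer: $\frac{35734728408848}{604956677} \approx 59070.0$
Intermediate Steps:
$\frac{49169}{\left(-40946\right) \frac{1}{-49190}} + \frac{38161}{29549} = \frac{49169}{\left(-40946\right) \left(- \frac{1}{49190}\right)} + 38161 \cdot \frac{1}{29549} = \frac{49169}{\frac{20473}{24595}} + \frac{38161}{29549} = 49169 \cdot \frac{24595}{20473} + \frac{38161}{29549} = \frac{1209311555}{20473} + \frac{38161}{29549} = \frac{35734728408848}{604956677}$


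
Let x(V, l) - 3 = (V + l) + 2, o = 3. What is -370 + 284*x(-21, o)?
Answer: -4062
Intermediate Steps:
x(V, l) = 5 + V + l (x(V, l) = 3 + ((V + l) + 2) = 3 + (2 + V + l) = 5 + V + l)
-370 + 284*x(-21, o) = -370 + 284*(5 - 21 + 3) = -370 + 284*(-13) = -370 - 3692 = -4062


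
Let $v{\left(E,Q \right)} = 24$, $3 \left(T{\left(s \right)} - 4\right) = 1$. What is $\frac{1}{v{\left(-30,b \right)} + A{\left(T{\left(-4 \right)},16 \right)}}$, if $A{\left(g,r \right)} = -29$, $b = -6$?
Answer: $- \frac{1}{5} \approx -0.2$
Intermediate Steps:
$T{\left(s \right)} = \frac{13}{3}$ ($T{\left(s \right)} = 4 + \frac{1}{3} \cdot 1 = 4 + \frac{1}{3} = \frac{13}{3}$)
$\frac{1}{v{\left(-30,b \right)} + A{\left(T{\left(-4 \right)},16 \right)}} = \frac{1}{24 - 29} = \frac{1}{-5} = - \frac{1}{5}$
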